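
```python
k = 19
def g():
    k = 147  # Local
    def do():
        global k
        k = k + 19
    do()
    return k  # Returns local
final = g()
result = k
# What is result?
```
38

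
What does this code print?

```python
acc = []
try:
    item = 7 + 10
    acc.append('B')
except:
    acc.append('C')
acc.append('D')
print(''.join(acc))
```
BD

No exception, try block completes normally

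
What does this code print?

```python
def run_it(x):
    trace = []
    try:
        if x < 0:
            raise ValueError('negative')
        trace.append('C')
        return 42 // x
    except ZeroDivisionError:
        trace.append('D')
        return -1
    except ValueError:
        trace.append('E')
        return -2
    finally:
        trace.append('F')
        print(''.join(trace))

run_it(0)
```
CDF

x=0 causes ZeroDivisionError, caught, finally prints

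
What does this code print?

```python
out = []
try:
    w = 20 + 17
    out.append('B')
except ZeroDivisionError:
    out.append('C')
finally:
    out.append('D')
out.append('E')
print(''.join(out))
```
BDE

finally runs after normal execution too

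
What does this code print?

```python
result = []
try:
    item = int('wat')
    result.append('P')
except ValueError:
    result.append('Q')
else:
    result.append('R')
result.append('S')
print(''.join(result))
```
QS

else block skipped when exception is caught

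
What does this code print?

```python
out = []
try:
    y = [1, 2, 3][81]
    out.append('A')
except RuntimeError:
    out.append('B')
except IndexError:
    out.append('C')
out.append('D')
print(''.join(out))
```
CD

IndexError is caught by its specific handler, not RuntimeError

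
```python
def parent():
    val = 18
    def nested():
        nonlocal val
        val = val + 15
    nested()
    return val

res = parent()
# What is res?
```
33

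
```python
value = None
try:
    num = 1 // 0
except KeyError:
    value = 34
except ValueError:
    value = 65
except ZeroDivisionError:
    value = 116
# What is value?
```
116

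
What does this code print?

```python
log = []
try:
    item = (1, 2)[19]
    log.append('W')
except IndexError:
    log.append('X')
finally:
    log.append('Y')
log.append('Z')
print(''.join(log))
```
XYZ

finally always runs, even after exception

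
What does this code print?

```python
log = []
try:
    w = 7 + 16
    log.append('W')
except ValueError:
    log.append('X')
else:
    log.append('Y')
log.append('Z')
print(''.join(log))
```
WYZ

else block runs when no exception occurs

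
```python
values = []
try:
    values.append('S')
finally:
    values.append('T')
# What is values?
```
['S', 'T']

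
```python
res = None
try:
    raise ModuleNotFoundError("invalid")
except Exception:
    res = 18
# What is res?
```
18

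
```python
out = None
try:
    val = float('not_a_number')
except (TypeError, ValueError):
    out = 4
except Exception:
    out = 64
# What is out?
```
4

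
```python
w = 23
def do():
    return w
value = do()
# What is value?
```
23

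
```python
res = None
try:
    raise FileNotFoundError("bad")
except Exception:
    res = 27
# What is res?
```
27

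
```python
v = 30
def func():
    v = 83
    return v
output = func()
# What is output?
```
83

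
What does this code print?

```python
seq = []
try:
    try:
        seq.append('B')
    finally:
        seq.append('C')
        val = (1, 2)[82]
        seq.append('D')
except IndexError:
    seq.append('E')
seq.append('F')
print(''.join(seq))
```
BCEF

Exception in inner finally caught by outer except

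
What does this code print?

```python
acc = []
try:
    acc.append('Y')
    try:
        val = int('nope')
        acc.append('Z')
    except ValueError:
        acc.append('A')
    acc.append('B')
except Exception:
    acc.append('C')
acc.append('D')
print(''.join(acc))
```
YABD

Inner exception caught by inner handler, outer continues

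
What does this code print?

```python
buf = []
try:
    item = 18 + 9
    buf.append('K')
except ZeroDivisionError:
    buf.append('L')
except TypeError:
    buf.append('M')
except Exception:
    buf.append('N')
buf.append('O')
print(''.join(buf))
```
KO

No exception, try block completes normally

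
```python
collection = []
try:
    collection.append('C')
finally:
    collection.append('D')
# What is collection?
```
['C', 'D']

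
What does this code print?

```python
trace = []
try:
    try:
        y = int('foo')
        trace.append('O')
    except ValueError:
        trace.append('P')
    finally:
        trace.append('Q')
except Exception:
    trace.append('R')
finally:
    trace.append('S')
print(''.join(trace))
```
PQS

Both finally blocks run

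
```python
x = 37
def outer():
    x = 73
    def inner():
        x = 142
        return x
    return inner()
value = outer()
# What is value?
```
142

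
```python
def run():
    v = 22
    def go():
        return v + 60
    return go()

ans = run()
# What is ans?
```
82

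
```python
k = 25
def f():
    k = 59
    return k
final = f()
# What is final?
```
59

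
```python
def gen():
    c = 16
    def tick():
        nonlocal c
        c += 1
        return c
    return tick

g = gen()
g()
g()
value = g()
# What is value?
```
19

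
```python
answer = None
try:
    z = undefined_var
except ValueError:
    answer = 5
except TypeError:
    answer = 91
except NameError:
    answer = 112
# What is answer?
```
112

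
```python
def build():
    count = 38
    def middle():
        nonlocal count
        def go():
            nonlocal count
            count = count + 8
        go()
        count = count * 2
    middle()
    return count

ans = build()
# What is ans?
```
92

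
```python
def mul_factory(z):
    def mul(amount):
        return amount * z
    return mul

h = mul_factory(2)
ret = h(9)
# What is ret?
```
18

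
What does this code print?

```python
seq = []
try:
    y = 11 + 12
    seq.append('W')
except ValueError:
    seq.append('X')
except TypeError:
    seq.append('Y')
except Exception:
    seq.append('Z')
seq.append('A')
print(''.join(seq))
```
WA

No exception, try block completes normally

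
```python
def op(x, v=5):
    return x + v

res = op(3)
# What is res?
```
8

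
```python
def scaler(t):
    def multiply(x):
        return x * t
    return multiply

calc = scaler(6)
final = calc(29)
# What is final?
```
174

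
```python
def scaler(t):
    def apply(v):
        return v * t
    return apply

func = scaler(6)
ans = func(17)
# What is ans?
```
102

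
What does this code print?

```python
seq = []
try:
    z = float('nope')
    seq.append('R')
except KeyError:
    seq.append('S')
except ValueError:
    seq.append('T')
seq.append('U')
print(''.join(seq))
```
TU

ValueError is caught by its specific handler, not KeyError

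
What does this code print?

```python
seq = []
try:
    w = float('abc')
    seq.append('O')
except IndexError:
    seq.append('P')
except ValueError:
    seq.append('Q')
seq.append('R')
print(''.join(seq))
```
QR

ValueError is caught by its specific handler, not IndexError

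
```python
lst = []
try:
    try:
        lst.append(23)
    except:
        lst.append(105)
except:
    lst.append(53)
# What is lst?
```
[23]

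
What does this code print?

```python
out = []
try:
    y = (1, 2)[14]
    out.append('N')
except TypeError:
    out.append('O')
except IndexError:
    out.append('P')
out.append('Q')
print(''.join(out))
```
PQ

IndexError is caught by its specific handler, not TypeError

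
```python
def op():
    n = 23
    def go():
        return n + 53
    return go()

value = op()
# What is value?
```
76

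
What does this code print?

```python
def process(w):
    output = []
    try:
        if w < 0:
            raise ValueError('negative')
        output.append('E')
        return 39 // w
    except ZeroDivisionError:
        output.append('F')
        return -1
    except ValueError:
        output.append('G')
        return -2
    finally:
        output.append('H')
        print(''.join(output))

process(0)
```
EFH

w=0 causes ZeroDivisionError, caught, finally prints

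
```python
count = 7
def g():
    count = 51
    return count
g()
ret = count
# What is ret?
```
7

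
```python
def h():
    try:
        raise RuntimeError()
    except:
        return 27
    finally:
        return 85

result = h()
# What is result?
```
85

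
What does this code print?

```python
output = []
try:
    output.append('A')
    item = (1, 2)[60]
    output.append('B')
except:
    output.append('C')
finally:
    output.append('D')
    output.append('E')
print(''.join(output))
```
ACDE

Code before exception runs, then except, then all of finally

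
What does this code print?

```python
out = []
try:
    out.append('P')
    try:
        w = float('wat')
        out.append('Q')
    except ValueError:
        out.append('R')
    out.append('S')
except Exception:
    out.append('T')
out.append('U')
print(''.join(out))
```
PRSU

Inner exception caught by inner handler, outer continues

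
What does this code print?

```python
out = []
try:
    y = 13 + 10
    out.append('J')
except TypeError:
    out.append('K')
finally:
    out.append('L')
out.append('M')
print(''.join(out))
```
JLM

finally runs after normal execution too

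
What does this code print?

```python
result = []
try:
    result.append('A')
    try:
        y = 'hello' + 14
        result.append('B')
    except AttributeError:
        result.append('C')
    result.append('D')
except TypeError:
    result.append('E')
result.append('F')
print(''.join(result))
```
AEF

Inner handler doesn't match, propagates to outer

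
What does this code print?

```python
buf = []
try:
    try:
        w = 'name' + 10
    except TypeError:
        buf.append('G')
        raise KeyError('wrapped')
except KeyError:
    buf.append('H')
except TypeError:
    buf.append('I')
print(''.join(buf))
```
GH

New KeyError raised, caught by outer KeyError handler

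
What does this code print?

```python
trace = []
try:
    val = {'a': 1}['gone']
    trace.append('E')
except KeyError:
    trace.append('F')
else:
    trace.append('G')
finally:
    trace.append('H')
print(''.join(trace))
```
FH

Exception: except runs, else skipped, finally runs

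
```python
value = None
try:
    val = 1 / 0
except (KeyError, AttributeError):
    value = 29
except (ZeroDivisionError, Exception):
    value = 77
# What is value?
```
77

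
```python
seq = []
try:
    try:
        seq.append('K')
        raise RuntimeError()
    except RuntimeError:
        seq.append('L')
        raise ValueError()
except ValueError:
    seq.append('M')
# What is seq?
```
['K', 'L', 'M']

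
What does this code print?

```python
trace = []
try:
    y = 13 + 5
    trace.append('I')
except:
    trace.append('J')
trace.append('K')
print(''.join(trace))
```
IK

No exception, try block completes normally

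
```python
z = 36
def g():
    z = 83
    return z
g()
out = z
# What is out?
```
36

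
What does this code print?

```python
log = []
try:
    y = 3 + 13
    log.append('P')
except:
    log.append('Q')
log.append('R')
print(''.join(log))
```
PR

No exception, try block completes normally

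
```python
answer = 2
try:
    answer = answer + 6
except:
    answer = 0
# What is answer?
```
8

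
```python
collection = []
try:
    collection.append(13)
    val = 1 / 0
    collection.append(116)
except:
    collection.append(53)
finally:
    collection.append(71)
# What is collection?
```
[13, 53, 71]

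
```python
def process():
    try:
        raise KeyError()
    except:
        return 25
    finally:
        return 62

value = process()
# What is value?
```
62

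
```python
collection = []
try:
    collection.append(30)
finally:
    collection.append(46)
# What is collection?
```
[30, 46]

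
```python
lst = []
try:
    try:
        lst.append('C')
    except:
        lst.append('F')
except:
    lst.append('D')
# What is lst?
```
['C']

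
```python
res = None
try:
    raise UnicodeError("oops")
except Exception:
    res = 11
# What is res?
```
11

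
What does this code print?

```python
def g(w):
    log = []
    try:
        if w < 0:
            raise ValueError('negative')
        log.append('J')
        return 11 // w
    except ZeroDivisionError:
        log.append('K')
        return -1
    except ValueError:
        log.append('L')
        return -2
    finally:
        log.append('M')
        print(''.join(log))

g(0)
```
JKM

w=0 causes ZeroDivisionError, caught, finally prints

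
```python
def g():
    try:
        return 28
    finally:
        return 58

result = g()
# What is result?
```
58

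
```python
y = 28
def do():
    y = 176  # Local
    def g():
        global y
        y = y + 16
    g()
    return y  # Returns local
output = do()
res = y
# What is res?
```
44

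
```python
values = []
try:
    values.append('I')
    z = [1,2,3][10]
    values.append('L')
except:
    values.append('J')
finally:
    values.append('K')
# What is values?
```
['I', 'J', 'K']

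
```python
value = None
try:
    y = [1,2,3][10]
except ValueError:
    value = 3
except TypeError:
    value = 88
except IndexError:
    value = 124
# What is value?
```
124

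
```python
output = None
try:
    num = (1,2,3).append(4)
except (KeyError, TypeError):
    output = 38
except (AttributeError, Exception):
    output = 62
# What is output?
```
62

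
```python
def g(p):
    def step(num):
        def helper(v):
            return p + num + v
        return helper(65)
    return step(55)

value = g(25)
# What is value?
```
145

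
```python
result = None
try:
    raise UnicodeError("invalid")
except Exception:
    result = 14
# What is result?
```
14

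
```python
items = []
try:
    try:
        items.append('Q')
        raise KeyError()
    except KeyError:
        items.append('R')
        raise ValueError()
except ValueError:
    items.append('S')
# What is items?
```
['Q', 'R', 'S']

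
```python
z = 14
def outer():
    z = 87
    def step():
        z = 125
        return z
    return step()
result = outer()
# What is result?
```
125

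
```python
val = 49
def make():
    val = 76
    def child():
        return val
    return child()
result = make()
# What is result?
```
76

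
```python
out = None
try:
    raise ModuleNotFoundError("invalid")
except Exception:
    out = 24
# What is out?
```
24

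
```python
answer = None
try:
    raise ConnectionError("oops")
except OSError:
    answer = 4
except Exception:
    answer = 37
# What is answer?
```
4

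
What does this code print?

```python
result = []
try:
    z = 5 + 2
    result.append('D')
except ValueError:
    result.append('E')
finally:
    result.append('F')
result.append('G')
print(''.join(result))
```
DFG

finally runs after normal execution too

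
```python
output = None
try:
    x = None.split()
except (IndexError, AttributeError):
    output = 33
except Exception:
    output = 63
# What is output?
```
33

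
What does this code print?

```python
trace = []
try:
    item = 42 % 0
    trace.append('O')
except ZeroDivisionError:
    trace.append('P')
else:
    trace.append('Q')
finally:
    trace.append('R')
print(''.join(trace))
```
PR

Exception: except runs, else skipped, finally runs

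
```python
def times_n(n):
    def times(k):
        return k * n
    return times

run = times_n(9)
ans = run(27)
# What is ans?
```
243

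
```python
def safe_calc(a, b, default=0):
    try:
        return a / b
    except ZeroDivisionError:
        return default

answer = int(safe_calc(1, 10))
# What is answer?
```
0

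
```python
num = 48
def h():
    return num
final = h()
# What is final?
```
48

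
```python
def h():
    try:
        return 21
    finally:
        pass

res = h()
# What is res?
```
21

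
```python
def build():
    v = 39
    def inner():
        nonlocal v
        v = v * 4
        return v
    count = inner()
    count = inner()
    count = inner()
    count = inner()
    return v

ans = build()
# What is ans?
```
9984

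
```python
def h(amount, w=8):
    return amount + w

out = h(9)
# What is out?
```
17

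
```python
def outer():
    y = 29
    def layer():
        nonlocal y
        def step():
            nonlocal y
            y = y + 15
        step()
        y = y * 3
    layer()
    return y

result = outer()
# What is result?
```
132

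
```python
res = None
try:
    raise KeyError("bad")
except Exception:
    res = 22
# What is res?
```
22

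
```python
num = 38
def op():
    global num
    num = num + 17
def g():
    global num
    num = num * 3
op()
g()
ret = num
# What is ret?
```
165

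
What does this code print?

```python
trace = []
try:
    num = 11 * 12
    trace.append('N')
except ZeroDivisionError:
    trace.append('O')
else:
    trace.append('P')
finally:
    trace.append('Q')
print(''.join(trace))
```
NPQ

else runs before finally when no exception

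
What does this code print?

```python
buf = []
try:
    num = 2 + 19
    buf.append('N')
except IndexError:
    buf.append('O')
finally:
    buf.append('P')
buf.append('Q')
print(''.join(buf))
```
NPQ

finally runs after normal execution too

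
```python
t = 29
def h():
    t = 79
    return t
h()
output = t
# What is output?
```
29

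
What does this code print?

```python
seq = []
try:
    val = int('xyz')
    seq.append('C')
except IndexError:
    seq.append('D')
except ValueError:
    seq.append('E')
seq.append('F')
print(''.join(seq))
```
EF

ValueError is caught by its specific handler, not IndexError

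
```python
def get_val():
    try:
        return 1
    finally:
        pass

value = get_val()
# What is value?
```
1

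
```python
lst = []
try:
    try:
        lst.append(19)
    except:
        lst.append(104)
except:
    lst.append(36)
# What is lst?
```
[19]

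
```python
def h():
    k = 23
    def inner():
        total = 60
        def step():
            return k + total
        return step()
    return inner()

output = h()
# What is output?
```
83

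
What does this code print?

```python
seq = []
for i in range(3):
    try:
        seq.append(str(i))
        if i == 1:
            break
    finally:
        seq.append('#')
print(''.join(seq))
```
0#1#

finally runs even when breaking out of loop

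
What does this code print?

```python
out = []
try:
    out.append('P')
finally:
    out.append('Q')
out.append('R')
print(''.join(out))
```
PQR

try/finally without except, no exception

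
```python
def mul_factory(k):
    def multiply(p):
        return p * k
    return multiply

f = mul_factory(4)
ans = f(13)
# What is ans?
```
52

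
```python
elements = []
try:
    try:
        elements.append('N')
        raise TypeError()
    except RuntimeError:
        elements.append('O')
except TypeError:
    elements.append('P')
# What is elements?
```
['N', 'P']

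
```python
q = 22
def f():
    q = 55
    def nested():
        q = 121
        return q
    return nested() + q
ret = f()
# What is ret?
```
176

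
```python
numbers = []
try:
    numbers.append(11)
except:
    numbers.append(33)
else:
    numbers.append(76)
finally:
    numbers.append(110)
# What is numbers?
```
[11, 76, 110]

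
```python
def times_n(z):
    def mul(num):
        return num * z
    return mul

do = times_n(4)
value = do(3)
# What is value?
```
12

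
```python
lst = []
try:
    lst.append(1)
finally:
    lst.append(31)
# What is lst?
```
[1, 31]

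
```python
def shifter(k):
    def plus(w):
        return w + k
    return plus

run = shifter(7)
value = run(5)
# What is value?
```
12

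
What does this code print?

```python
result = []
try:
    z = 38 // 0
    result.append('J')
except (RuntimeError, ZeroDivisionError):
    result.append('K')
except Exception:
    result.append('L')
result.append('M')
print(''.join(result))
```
KM

ZeroDivisionError matches tuple containing it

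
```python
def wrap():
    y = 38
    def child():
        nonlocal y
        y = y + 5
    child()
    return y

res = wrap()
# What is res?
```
43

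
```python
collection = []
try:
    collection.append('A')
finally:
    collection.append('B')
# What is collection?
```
['A', 'B']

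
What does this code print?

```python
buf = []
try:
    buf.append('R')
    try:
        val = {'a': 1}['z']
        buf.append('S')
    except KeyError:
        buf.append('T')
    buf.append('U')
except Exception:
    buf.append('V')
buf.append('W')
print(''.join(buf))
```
RTUW

Inner exception caught by inner handler, outer continues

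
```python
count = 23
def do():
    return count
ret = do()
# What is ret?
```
23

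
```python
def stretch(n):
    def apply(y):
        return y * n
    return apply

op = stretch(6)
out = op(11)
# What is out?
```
66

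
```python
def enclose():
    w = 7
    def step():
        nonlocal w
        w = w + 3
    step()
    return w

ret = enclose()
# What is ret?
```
10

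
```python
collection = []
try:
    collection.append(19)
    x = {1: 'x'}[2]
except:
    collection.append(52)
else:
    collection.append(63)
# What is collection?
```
[19, 52]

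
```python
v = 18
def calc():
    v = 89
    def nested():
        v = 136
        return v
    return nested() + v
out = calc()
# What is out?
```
225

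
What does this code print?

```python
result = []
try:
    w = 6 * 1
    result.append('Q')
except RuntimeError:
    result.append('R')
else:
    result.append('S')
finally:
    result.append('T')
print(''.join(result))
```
QST

else runs before finally when no exception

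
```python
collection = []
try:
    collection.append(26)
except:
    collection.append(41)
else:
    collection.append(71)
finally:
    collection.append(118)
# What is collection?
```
[26, 71, 118]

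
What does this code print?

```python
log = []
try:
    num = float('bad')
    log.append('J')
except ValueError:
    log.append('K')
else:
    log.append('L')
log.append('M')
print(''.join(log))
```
KM

else block skipped when exception is caught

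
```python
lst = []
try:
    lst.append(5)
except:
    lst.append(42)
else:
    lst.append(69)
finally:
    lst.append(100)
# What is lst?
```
[5, 69, 100]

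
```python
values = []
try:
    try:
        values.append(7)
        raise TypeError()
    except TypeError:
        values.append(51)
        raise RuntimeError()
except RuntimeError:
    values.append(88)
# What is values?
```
[7, 51, 88]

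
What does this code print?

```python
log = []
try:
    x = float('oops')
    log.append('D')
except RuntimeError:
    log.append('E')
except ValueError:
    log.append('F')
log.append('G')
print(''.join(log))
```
FG

ValueError is caught by its specific handler, not RuntimeError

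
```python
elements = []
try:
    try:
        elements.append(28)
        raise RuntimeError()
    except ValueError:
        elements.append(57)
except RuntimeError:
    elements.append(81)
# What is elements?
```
[28, 81]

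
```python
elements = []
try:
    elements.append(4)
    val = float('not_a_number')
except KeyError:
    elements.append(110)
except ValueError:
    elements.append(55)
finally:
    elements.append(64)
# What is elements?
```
[4, 55, 64]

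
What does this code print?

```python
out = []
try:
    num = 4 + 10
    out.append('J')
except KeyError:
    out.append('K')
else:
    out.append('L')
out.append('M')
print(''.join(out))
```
JLM

else block runs when no exception occurs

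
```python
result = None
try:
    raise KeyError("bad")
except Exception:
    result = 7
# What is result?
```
7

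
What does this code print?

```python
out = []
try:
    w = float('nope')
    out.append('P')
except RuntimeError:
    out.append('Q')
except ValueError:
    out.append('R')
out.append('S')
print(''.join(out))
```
RS

ValueError is caught by its specific handler, not RuntimeError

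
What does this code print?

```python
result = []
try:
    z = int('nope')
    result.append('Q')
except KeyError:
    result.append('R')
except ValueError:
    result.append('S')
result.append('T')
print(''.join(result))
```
ST

ValueError is caught by its specific handler, not KeyError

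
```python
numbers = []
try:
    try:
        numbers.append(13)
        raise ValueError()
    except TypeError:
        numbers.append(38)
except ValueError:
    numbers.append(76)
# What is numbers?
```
[13, 76]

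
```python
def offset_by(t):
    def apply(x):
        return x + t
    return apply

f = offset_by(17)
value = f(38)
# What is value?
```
55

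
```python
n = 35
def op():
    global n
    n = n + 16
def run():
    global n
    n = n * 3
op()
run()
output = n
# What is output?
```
153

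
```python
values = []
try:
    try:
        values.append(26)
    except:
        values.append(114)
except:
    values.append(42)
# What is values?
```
[26]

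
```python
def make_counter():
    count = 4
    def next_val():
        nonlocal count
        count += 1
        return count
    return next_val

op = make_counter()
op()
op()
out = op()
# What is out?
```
7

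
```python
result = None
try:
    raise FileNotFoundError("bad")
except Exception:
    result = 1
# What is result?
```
1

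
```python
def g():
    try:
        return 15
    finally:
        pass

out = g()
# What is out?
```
15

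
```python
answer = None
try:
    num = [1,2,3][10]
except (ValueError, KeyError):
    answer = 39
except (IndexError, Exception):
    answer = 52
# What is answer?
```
52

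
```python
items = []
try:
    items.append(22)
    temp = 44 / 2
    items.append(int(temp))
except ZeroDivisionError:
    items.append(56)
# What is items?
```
[22, 22]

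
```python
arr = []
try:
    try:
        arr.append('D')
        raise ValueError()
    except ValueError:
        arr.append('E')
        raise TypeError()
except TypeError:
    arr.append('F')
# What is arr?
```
['D', 'E', 'F']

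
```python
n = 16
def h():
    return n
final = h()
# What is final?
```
16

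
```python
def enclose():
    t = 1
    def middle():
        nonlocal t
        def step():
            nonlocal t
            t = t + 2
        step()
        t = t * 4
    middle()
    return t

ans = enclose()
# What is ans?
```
12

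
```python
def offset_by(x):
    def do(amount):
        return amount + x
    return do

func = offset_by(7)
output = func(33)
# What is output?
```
40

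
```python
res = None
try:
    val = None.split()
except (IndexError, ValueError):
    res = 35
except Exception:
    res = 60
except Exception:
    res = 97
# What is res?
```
60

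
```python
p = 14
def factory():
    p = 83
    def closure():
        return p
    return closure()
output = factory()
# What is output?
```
83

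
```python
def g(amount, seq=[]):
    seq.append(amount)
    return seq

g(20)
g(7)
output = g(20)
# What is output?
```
[20, 7, 20]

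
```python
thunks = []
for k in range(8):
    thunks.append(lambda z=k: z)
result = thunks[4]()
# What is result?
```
4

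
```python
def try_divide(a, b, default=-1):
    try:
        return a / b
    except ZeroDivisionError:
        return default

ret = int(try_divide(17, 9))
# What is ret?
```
1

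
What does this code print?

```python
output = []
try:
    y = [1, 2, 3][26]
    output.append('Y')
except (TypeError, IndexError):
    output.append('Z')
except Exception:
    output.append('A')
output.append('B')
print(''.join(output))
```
ZB

IndexError matches tuple containing it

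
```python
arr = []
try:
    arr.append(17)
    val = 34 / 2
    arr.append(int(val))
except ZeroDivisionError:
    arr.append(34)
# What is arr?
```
[17, 17]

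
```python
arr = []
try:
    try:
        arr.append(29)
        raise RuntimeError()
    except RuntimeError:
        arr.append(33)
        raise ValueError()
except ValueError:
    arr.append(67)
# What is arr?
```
[29, 33, 67]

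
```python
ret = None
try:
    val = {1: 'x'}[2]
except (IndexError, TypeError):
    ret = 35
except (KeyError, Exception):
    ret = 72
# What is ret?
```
72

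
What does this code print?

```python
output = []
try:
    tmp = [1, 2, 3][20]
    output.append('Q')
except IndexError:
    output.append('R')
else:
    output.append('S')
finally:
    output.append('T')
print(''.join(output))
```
RT

Exception: except runs, else skipped, finally runs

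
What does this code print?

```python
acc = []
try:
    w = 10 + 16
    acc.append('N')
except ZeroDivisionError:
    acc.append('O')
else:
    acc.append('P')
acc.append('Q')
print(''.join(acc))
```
NPQ

else block runs when no exception occurs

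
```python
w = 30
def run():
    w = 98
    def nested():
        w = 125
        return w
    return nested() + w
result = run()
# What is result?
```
223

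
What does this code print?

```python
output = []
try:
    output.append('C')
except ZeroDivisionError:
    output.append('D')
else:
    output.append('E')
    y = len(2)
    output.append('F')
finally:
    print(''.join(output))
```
CE

Try succeeds, else appends 'E', TypeError in else is uncaught, finally prints before exception propagates ('F' never appended)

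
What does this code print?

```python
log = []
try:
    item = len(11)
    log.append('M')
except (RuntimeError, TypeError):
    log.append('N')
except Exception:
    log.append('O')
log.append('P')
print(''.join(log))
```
NP

TypeError matches tuple containing it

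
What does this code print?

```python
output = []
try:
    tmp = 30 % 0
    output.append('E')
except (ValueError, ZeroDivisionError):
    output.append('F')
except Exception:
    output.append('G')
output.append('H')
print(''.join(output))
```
FH

ZeroDivisionError matches tuple containing it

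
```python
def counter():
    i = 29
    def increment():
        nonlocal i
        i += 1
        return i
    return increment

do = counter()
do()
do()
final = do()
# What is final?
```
32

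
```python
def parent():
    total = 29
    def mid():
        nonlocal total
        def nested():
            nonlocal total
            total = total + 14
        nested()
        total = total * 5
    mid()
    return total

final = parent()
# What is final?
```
215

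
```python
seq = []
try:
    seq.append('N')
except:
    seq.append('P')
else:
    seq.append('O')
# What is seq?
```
['N', 'O']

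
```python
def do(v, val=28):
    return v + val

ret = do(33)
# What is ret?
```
61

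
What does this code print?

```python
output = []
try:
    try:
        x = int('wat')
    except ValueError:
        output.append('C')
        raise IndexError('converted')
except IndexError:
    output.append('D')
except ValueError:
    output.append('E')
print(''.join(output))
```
CD

New IndexError raised, caught by outer IndexError handler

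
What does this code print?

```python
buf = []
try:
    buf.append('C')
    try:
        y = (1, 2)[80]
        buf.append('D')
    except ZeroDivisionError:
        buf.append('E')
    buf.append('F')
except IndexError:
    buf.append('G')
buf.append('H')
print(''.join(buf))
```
CGH

Inner handler doesn't match, propagates to outer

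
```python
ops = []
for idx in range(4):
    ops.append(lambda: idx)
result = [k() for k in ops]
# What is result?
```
[3, 3, 3, 3]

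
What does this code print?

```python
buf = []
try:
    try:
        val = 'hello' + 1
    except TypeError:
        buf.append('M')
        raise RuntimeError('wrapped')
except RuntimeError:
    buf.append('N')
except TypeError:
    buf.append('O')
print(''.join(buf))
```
MN

New RuntimeError raised, caught by outer RuntimeError handler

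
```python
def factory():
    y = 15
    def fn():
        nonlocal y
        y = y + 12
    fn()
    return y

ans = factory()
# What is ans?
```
27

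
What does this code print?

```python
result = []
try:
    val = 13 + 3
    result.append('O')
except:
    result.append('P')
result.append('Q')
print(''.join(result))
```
OQ

No exception, try block completes normally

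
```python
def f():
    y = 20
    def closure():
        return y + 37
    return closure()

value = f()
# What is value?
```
57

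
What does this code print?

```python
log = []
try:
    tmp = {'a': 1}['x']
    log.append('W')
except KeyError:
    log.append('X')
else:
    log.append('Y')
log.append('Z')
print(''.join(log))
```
XZ

else block skipped when exception is caught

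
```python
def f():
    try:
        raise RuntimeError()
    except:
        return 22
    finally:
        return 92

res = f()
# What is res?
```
92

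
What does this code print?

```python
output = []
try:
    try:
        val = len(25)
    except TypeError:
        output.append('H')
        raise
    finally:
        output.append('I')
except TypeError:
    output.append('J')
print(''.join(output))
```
HIJ

finally runs before re-raised exception propagates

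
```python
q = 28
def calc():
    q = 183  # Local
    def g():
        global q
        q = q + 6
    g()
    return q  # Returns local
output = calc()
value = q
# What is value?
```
34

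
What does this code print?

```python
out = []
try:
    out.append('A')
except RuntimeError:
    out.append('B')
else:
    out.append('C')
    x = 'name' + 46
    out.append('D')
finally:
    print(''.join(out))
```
AC

Try succeeds, else appends 'C', TypeError in else is uncaught, finally prints before exception propagates ('D' never appended)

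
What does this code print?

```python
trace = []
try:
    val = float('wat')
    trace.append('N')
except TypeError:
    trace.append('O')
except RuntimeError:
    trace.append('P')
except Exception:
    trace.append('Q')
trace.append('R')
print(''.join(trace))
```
QR

ValueError not specifically caught, falls to Exception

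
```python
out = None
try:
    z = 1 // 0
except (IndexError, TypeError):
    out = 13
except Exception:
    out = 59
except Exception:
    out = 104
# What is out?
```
59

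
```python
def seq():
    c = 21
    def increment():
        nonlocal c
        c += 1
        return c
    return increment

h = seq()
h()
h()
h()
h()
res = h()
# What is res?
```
26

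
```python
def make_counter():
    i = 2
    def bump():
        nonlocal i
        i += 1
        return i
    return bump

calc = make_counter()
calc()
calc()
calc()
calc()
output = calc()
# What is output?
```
7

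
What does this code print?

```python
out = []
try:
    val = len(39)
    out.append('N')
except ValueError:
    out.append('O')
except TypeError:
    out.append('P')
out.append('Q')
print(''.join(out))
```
PQ

TypeError is caught by its specific handler, not ValueError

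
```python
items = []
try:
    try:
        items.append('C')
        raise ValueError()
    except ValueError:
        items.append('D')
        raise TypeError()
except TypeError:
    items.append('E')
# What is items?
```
['C', 'D', 'E']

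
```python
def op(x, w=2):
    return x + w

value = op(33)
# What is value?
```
35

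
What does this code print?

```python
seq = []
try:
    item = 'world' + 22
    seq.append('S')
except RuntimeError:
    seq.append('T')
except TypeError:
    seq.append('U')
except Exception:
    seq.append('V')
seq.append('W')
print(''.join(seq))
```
UW

TypeError matches before generic Exception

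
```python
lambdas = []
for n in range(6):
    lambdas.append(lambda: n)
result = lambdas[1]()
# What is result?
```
5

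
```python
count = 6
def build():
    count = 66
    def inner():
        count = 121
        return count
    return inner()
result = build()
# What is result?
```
121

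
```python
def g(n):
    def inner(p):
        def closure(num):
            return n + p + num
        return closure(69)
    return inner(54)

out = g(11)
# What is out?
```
134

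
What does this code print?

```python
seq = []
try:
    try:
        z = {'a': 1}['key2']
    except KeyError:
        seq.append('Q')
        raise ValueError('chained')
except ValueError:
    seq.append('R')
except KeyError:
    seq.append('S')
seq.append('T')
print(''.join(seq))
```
QRT

ValueError raised and caught, original KeyError not re-raised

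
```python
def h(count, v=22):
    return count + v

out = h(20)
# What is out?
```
42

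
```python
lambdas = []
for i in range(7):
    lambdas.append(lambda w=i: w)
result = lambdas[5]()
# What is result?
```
5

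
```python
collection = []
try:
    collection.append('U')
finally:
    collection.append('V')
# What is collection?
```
['U', 'V']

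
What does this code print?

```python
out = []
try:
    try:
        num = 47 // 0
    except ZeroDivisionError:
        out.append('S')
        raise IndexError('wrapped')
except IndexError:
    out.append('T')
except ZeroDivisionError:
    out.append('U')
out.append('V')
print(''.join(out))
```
STV

IndexError raised and caught, original ZeroDivisionError not re-raised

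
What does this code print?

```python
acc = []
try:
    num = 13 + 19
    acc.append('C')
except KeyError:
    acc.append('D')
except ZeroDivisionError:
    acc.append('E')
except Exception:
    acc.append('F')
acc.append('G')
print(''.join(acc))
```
CG

No exception, try block completes normally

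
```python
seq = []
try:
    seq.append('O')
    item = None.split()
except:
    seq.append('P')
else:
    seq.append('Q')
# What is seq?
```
['O', 'P']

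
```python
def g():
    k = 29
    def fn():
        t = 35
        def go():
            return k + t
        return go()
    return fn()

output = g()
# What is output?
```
64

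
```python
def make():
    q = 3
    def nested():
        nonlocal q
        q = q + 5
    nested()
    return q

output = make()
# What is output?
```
8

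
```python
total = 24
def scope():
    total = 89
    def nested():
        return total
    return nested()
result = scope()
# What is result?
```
89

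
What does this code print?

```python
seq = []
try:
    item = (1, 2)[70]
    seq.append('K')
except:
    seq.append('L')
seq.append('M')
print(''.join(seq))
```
LM

Exception raised in try, caught by bare except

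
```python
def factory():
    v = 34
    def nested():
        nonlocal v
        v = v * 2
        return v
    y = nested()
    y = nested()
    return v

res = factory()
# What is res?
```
136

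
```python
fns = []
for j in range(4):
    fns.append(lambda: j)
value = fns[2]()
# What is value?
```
3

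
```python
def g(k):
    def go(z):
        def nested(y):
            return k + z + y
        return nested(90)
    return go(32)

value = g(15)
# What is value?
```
137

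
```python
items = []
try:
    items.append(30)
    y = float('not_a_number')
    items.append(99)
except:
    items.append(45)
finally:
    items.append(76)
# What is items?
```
[30, 45, 76]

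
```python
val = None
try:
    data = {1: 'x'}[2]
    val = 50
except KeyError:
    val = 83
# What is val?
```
83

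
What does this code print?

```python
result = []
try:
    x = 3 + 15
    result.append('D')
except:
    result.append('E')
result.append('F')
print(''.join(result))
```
DF

No exception, try block completes normally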